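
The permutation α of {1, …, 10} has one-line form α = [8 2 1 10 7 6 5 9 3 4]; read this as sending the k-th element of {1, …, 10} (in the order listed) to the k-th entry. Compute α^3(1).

Tracing 1 → 8 → … returns to 1 after 4 steps, so 1 lies in a 4-cycle (1 8 9 3).
Stepping 3 places around the cycle: 1 → 8 → 9 → 3.

3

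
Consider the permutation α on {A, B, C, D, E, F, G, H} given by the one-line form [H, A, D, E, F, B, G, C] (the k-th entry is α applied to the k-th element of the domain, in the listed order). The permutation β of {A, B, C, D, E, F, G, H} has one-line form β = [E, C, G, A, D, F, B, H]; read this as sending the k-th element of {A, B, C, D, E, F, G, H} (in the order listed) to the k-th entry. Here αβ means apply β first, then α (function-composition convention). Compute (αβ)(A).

β(A) = E, then α(E) = F; composing gives (αβ)(A) = F.

F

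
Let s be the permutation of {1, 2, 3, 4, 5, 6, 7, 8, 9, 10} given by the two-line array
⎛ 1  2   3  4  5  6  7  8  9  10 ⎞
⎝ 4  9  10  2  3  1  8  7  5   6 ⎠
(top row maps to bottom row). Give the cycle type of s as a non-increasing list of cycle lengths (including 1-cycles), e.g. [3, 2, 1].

The disjoint cycles are (1, 4, 2, 9, 5, 3, 10, 6)(7, 8), with lengths 8, 2 in non-increasing order.

[8, 2]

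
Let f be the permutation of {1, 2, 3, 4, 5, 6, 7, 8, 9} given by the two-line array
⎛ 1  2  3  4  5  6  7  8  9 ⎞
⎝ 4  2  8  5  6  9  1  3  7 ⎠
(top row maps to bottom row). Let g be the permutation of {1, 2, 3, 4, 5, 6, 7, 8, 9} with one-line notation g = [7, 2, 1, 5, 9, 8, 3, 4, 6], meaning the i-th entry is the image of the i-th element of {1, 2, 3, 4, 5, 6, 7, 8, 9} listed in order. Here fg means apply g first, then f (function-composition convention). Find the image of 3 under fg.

4

First apply g: g(3) = 1, then f(1) = 4. Thus (fg)(3) = 4.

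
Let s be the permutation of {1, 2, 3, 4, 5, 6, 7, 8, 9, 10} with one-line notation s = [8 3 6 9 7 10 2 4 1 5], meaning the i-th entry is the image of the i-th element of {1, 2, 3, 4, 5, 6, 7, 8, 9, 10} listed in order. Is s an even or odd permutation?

In disjoint-cycle form the cycle lengths are 6, 4.
A cycle of length ℓ contributes ℓ−1 transpositions, so s is a product of 5 + 3 = 8 transpositions — even.

even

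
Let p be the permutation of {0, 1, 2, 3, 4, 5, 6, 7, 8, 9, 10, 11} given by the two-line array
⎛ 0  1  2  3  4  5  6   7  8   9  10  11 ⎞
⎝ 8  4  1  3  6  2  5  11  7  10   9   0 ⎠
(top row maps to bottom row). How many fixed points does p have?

The fixed points (elements with p(x) = x) are {3}, so there is 1.

1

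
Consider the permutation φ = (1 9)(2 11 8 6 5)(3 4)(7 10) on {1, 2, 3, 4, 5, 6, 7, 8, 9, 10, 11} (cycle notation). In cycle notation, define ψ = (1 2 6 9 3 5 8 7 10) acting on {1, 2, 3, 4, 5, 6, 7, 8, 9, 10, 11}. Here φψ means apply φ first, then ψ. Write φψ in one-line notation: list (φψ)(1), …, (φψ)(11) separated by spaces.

(φψ)(x) = ψ(φ(x)). Computing each image: ψ(φ(1)) = ψ(9) = 3, ψ(φ(2)) = ψ(11) = 11, ψ(φ(3)) = ψ(4) = 4, ψ(φ(4)) = ψ(3) = 5, ψ(φ(5)) = ψ(2) = 6, ψ(φ(6)) = ψ(5) = 8, ψ(φ(7)) = ψ(10) = 1, ψ(φ(8)) = ψ(6) = 9, ψ(φ(9)) = ψ(1) = 2, ψ(φ(10)) = ψ(7) = 10, ψ(φ(11)) = ψ(8) = 7.
Hence φψ = [3 11 4 5 6 8 1 9 2 10 7].

3 11 4 5 6 8 1 9 2 10 7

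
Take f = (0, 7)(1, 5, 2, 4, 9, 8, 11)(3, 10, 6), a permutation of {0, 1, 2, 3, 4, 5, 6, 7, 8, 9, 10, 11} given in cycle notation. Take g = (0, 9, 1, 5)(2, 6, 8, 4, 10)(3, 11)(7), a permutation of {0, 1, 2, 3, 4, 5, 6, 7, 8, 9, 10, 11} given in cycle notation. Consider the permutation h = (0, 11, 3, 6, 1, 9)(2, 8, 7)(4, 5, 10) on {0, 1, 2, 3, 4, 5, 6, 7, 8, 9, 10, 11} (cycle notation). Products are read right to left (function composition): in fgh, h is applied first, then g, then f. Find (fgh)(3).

Chase 3: h(3) = 6; g(6) = 8; f(8) = 11. Hence (fgh)(3) = 11.

11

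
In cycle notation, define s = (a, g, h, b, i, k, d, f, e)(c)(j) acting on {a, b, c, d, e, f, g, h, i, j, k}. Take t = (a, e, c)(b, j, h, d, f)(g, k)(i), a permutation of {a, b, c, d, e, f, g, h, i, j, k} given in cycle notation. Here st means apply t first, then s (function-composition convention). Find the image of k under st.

h

t(k) = g, then s(g) = h; composing gives (st)(k) = h.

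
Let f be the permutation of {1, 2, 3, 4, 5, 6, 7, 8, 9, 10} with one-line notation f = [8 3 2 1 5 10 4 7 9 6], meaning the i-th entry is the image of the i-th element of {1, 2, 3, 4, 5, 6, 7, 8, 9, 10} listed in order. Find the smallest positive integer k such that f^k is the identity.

The disjoint-cycle form of f has cycle lengths 4, 2, 2, 1, 1.
The order is lcm(4, 2, 2) = 4.

4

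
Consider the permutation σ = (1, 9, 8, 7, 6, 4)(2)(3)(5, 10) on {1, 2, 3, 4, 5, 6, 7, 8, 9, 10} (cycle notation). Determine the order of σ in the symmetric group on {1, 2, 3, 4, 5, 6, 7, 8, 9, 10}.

The cycle type of σ is (6, 2, 1, 1).
The order of σ is the least common multiple of its cycle lengths: lcm(6, 2) = 6.

6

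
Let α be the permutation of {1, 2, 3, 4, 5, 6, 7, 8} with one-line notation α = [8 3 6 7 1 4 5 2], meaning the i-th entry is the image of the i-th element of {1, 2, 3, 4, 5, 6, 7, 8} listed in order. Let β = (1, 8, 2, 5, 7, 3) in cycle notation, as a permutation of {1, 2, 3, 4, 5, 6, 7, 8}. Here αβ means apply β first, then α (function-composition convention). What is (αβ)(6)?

β(6) = 6, then α(6) = 4; composing gives (αβ)(6) = 4.

4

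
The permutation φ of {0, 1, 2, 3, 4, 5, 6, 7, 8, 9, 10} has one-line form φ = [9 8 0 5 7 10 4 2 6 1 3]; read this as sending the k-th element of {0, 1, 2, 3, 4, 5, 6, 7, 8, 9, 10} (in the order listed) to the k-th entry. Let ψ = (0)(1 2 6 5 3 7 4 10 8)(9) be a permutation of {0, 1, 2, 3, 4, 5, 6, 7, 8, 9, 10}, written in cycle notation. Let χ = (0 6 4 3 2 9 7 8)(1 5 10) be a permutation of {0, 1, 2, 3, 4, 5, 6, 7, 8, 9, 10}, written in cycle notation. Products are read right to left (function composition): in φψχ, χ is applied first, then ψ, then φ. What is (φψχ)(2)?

(φψχ)(2) = φ(ψ(χ(2))). χ(2) = 9, then ψ(9) = 9, then φ(9) = 1, so the result is 1.

1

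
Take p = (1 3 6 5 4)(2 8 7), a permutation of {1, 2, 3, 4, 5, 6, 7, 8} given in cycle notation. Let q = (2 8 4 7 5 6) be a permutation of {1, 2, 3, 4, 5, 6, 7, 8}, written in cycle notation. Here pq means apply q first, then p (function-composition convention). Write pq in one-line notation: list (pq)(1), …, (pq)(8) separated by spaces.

(pq)(x) = p(q(x)). Computing each image: p(q(1)) = p(1) = 3, p(q(2)) = p(8) = 7, p(q(3)) = p(3) = 6, p(q(4)) = p(7) = 2, p(q(5)) = p(6) = 5, p(q(6)) = p(2) = 8, p(q(7)) = p(5) = 4, p(q(8)) = p(4) = 1.
Hence pq = [3 7 6 2 5 8 4 1].

3 7 6 2 5 8 4 1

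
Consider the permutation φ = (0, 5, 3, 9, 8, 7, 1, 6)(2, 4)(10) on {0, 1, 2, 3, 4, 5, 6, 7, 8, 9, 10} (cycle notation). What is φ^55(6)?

6 lies in the 8-cycle (0, 5, 3, 9, 8, 7, 1, 6).
On an 8-cycle, φ^8 is the identity, so φ^55 = φ^7 there (55 ≡ 7 mod 8).
Stepping 7 places around the cycle: 6 → 0 → 5 → 3 → 9 → 8 → 7 → 1.

1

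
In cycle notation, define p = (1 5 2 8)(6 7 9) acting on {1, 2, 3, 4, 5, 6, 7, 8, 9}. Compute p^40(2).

2 lies in the 4-cycle (1 5 2 8).
Powers repeat with period 4 on this cycle, and 40 mod 4 = 0, so p^40(2) = p^0(2).
So p^40(2) = 2.

2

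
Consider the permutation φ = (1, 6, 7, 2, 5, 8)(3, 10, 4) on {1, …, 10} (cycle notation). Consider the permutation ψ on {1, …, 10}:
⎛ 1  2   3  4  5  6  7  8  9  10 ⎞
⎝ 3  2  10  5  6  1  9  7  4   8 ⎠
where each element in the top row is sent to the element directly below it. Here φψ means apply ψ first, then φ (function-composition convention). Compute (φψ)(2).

5

ψ(2) = 2, then φ(2) = 5; composing gives (φψ)(2) = 5.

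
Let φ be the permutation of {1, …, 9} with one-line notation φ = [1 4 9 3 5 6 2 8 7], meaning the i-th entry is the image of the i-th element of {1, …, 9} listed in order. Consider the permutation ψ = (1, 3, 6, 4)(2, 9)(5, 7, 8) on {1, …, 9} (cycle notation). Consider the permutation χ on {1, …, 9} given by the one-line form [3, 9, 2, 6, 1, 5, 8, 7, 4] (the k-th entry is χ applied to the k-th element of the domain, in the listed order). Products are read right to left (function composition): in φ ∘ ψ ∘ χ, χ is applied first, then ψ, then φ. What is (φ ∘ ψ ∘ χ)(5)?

Chase 5: χ(5) = 1; ψ(1) = 3; φ(3) = 9. Hence (φ ∘ ψ ∘ χ)(5) = 9.

9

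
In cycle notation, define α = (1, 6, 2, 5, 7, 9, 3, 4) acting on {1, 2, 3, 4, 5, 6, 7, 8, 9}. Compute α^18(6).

5

6 lies in the 8-cycle (1, 6, 2, 5, 7, 9, 3, 4).
Powers repeat with period 8 on this cycle, and 18 mod 8 = 2, so α^18(6) = α^2(6).
Advancing 2 steps from 6: 6 → 2 → 5.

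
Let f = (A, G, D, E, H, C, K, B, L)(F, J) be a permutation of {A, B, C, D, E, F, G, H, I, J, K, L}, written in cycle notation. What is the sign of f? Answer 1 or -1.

The cycle lengths are 9, 2, 1.
A cycle of length ℓ contributes ℓ−1 transpositions, so f is a product of 8 + 1 = 9 transpositions — odd.

-1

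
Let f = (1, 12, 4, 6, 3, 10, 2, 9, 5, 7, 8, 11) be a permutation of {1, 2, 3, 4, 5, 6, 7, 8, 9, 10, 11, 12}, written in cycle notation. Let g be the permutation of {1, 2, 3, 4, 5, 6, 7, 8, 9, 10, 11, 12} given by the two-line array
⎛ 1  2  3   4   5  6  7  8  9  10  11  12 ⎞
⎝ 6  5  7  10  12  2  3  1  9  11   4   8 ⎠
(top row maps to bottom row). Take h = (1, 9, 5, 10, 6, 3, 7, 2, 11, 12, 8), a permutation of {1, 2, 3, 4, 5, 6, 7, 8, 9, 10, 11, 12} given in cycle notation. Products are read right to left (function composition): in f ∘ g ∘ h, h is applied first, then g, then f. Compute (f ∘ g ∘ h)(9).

4

Chase 9: h(9) = 5; g(5) = 12; f(12) = 4. Hence (f ∘ g ∘ h)(9) = 4.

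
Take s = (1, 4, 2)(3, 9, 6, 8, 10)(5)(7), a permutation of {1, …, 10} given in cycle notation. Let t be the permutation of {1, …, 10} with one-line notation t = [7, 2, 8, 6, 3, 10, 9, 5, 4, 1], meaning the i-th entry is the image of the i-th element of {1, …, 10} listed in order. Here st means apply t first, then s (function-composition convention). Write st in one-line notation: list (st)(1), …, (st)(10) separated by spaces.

7 1 10 8 9 3 6 5 2 4

(st)(x) = s(t(x)). Computing each image: s(t(1)) = s(7) = 7, s(t(2)) = s(2) = 1, s(t(3)) = s(8) = 10, s(t(4)) = s(6) = 8, s(t(5)) = s(3) = 9, s(t(6)) = s(10) = 3, s(t(7)) = s(9) = 6, s(t(8)) = s(5) = 5, s(t(9)) = s(4) = 2, s(t(10)) = s(1) = 4.
Hence st = [7 1 10 8 9 3 6 5 2 4].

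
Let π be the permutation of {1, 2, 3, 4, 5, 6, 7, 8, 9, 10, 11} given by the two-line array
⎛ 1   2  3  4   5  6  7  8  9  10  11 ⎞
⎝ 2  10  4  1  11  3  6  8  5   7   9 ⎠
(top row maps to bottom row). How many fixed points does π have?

1

The fixed points (elements with π(x) = x) are {8}, so there is 1.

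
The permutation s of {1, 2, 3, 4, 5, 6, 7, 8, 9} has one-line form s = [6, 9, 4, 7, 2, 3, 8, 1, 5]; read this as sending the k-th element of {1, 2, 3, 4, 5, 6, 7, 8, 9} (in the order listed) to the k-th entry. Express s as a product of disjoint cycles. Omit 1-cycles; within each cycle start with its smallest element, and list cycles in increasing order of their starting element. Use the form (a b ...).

Start at 1 and follow images: 1 → 6 → 3 → 4 → 7 → 8 → 1, giving the cycle (1 6 3 4 7 8).
Continuing from each remaining unvisited element yields (1 6 3 4 7 8)(2 9 5).

(1 6 3 4 7 8)(2 9 5)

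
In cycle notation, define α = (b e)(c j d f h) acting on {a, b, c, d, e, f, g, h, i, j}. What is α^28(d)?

c

d lies in the 5-cycle (c j d f h).
Powers repeat with period 5 on this cycle, and 28 mod 5 = 3, so α^28(d) = α^3(d).
Stepping 3 places around the cycle: d → f → h → c.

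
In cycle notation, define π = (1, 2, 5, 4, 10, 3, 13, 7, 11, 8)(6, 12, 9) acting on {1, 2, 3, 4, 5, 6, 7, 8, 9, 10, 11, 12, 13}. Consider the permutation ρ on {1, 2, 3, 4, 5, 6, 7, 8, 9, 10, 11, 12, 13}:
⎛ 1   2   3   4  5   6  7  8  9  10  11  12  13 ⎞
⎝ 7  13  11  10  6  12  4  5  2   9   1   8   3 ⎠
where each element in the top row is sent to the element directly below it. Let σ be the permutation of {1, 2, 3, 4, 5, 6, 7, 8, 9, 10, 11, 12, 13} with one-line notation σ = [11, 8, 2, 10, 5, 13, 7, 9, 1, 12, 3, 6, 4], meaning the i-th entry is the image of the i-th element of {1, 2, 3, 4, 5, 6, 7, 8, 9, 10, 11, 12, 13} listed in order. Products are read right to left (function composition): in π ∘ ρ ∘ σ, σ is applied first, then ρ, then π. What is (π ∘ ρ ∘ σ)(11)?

8

Chase 11: σ(11) = 3; ρ(3) = 11; π(11) = 8. Hence (π ∘ ρ ∘ σ)(11) = 8.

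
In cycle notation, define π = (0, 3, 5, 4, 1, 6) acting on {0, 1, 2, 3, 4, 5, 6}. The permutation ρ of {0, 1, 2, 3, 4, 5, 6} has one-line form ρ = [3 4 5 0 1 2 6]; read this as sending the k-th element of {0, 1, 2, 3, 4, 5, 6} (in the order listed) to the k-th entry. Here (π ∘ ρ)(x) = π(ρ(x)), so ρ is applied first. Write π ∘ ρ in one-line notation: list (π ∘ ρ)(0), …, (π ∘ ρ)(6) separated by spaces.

Chase each element through ρ then π: 0 → 3 → 5; 1 → 4 → 1; 2 → 5 → 4; 3 → 0 → 3; 4 → 1 → 6; 5 → 2 → 2; 6 → 6 → 0.
So π ∘ ρ in one-line form is 5 1 4 3 6 2 0.

5 1 4 3 6 2 0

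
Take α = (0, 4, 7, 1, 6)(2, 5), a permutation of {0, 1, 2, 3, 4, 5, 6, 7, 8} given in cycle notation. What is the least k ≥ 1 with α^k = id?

10

The cycle type of α is (5, 2, 1, 1).
The order of α is the least common multiple of its cycle lengths: lcm(5, 2) = 10.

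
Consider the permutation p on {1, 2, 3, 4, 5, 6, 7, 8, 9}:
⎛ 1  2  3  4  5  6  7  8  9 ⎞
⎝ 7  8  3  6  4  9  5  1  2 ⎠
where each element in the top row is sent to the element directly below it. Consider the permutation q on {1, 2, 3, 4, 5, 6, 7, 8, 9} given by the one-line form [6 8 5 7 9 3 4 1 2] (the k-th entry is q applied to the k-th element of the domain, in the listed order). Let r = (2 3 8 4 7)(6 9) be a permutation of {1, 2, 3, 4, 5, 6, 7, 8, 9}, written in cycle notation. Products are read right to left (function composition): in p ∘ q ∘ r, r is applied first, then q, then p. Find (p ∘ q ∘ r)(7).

1

Apply the permutations in order: r(7) = 2, then q(2) = 8, then p(8) = 1. So (p ∘ q ∘ r)(7) = 1.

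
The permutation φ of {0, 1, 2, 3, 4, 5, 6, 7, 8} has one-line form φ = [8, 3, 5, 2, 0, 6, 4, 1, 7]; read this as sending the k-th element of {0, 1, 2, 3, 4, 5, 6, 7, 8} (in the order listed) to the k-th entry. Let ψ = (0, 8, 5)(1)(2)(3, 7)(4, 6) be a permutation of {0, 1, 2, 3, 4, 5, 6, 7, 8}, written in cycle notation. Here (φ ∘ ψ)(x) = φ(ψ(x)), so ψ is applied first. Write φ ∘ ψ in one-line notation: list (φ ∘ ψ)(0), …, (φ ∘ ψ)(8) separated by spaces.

Chase each element through ψ then φ: 0 → 8 → 7; 1 → 1 → 3; 2 → 2 → 5; 3 → 7 → 1; 4 → 6 → 4; 5 → 0 → 8; 6 → 4 → 0; 7 → 3 → 2; 8 → 5 → 6.
Collecting the images, φ ∘ ψ = [7 3 5 1 4 8 0 2 6].

7 3 5 1 4 8 0 2 6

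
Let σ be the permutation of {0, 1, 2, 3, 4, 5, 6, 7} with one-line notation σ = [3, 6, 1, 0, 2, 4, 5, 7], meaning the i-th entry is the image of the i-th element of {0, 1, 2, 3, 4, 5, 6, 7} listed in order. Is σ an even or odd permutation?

odd

In disjoint-cycle form the cycle lengths are 5, 2, 1.
A cycle of length ℓ contributes ℓ−1 transpositions, so σ is a product of 4 + 1 = 5 transpositions — odd.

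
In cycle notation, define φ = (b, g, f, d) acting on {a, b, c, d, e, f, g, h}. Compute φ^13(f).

f lies in the 4-cycle (b, g, f, d).
Since the cycle has length 4, φ^13 acts on it the same as φ^1 (13 mod 4 = 1).
Advancing 1 step from f: f → d.

d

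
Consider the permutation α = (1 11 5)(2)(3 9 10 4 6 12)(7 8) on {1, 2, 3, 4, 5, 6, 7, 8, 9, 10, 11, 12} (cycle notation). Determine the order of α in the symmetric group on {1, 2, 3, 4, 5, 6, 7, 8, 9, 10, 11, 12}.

The disjoint cycles have lengths 6, 3, 2, 1.
Since disjoint cycles commute, ord(α) = lcm(6, 3, 2) = 6.

6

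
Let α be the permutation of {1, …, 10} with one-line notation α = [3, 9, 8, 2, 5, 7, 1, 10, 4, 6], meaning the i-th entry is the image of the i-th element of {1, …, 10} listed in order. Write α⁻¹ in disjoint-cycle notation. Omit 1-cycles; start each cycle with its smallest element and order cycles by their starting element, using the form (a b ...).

(1 7 6 10 8 3)(2 4 9)

First write α in disjoint cycles: (1 3 8 10 6 7)(2 9 4).
Reversing each cycle (and rotating so the smallest element leads) gives α⁻¹ = (1 7 6 10 8 3)(2 4 9).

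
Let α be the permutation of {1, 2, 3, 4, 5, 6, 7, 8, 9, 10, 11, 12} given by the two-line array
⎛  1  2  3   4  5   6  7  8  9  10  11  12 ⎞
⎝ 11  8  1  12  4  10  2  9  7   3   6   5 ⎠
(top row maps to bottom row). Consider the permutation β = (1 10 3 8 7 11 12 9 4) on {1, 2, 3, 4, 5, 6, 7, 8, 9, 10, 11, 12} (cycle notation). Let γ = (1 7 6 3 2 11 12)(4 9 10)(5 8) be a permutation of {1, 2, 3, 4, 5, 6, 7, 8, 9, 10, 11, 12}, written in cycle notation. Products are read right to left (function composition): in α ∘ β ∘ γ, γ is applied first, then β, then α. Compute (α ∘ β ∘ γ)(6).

Apply the permutations in order: γ(6) = 3, then β(3) = 8, then α(8) = 9. So (α ∘ β ∘ γ)(6) = 9.

9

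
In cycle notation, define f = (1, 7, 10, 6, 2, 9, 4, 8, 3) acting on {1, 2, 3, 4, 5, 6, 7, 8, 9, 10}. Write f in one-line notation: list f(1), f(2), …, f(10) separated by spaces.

7 9 1 8 5 2 10 3 4 6

Each element maps to the next entry in its cycle (wrapping to the front): 1↦7, 2↦9, 3↦1, 4↦8, 5↦5, 6↦2, 7↦10, 8↦3, 9↦4, 10↦6.
So the one-line form is 7 9 1 8 5 2 10 3 4 6.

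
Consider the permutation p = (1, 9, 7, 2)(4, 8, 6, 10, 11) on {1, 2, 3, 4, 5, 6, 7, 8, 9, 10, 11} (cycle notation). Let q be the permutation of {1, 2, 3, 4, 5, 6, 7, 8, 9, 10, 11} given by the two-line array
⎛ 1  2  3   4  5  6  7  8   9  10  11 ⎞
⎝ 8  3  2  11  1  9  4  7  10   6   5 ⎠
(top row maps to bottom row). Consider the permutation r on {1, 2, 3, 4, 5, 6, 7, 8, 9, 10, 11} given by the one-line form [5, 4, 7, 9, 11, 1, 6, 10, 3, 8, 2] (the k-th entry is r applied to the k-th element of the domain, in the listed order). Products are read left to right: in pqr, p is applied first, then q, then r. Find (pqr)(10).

Chase 10: p(10) = 11; q(11) = 5; r(5) = 11. Hence (pqr)(10) = 11.

11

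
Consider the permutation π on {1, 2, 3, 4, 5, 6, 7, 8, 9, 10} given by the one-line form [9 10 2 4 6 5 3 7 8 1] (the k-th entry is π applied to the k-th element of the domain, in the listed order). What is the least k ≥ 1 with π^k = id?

14

The disjoint-cycle form of π has cycle lengths 7, 2, 1.
The order of π is the least common multiple of its cycle lengths: lcm(7, 2) = 14.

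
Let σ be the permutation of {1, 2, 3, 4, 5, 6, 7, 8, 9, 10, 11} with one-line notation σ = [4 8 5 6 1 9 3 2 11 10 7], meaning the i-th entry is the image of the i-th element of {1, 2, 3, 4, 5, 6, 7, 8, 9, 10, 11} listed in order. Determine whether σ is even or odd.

In disjoint-cycle form the cycle lengths are 8, 2, 1.
A cycle of length ℓ contributes ℓ−1 transpositions, so σ is a product of 7 + 1 = 8 transpositions — even.

even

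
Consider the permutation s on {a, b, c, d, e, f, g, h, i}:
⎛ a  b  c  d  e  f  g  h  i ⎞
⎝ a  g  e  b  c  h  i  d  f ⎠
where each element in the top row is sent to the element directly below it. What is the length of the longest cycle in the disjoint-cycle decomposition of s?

6

Decomposing into disjoint cycles gives (b g i f h d)(c e); the longest has length 6.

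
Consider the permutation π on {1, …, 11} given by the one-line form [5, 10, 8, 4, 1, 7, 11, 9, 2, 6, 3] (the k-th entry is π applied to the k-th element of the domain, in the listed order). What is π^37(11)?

Tracing 11 → 3 → … returns to 11 after 8 steps, so 11 lies in an 8-cycle (2, 10, 6, 7, 11, 3, 8, 9).
On an 8-cycle, π^8 is the identity, so π^37 = π^5 there (37 ≡ 5 mod 8).
Stepping 5 places around the cycle: 11 → 3 → 8 → 9 → 2 → 10.

10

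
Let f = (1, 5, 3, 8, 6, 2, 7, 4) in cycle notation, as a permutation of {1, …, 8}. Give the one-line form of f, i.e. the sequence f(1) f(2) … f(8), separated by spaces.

5 7 8 1 3 2 4 6

Reading each image from the cycles: 1→5, 2→7, 3→8, 4→1, 5→3, 6→2, 7→4, 8→6.
So the one-line form is 5 7 8 1 3 2 4 6.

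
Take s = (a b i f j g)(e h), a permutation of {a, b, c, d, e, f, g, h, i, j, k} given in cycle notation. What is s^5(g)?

g lies in the 6-cycle (a b i f j g).
Stepping 5 places around the cycle: g → a → b → i → f → j.

j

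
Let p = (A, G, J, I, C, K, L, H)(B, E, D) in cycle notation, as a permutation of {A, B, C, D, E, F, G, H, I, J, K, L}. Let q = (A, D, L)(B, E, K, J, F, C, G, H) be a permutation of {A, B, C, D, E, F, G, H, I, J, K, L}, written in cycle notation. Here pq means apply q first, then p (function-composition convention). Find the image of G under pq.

A

q(G) = H, then p(H) = A; composing gives (pq)(G) = A.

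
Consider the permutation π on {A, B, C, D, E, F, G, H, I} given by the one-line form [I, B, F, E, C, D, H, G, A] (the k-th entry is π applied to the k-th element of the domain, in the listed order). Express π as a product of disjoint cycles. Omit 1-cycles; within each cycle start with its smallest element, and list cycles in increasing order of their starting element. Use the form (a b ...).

(A I)(C F D E)(G H)

Iterating π from A gives A → I → A; that is the 2-cycle (A I).
Continuing from each remaining unvisited element yields (A I)(C F D E)(G H).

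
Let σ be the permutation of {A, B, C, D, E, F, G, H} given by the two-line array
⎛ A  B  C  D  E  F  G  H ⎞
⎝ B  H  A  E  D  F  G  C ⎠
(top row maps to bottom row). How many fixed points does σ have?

The fixed points (elements with σ(x) = x) are {F, G}, so there are 2.

2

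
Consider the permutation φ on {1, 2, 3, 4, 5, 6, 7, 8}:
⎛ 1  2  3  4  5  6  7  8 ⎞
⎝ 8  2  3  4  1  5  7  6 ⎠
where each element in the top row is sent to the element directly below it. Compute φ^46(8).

Tracing 8 → 6 → … returns to 8 after 4 steps, so 8 lies in a 4-cycle (1, 8, 6, 5).
Powers repeat with period 4 on this cycle, and 46 mod 4 = 2, so φ^46(8) = φ^2(8).
Stepping 2 places around the cycle: 8 → 6 → 5.

5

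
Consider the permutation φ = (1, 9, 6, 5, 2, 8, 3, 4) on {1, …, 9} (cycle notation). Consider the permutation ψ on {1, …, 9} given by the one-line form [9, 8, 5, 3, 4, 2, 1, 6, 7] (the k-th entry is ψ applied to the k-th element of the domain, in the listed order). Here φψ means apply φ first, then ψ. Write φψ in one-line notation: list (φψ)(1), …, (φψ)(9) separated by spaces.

For each element, apply φ then ψ: 1 → 9 → 7; 2 → 8 → 6; 3 → 4 → 3; 4 → 1 → 9; 5 → 2 → 8; 6 → 5 → 4; 7 → 7 → 1; 8 → 3 → 5; 9 → 6 → 2.
Collecting the images, φψ = [7 6 3 9 8 4 1 5 2].

7 6 3 9 8 4 1 5 2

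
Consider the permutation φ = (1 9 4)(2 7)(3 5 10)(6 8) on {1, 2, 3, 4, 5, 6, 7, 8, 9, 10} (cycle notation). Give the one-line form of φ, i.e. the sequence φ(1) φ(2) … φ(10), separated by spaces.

9 7 5 1 10 8 2 6 4 3

Each element maps to the next entry in its cycle (wrapping to the front): 1→9, 2→7, 3→5, 4→1, 5→10, 6→8, 7→2, 8→6, 9→4, 10→3.
Listing these in domain order gives 9 7 5 1 10 8 2 6 4 3.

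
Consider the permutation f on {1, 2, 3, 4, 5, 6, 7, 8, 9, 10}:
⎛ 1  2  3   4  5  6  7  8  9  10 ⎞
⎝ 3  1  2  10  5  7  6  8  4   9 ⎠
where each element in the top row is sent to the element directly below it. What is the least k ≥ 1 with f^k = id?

Writing f as disjoint cycles, the cycle lengths are 3, 3, 2, 1, 1.
The order of f is the least common multiple of its cycle lengths: lcm(3, 3, 2) = 6.

6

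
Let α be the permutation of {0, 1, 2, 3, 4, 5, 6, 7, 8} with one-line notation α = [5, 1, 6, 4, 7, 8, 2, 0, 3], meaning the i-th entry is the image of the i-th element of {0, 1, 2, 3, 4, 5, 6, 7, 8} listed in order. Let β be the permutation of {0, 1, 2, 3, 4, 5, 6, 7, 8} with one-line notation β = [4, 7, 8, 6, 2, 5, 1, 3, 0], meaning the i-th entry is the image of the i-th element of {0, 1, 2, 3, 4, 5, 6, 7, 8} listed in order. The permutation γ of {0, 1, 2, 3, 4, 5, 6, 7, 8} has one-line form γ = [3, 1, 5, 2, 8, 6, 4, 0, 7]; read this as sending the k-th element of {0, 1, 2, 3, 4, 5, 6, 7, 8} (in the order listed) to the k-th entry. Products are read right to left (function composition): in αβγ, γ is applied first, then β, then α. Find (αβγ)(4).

5

Chase 4: γ(4) = 8; β(8) = 0; α(0) = 5. Hence (αβγ)(4) = 5.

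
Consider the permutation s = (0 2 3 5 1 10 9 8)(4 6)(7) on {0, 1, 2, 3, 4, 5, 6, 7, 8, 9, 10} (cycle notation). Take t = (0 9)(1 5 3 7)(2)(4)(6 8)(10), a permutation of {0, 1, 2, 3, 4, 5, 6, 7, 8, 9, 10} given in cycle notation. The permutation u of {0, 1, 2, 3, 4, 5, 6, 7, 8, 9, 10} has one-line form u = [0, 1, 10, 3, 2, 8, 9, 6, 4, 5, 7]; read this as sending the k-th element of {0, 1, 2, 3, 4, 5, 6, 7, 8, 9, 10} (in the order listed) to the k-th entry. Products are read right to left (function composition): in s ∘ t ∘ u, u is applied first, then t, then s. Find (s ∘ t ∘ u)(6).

2

(s ∘ t ∘ u)(6) = s(t(u(6))). u(6) = 9, then t(9) = 0, then s(0) = 2, so the result is 2.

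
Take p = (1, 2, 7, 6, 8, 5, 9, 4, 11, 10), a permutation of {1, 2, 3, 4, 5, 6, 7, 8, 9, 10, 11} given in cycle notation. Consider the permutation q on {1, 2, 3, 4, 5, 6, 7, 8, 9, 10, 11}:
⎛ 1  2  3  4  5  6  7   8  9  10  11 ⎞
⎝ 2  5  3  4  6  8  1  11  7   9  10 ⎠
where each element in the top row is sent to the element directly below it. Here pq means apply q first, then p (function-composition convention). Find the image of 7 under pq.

2

First apply q: q(7) = 1, then p(1) = 2. Thus (pq)(7) = 2.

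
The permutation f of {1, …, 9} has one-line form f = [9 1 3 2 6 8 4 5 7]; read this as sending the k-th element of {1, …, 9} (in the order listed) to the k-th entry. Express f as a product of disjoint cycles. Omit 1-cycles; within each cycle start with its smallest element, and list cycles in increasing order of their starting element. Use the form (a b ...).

(1 9 7 4 2)(5 6 8)

From 1: 1 → 9 → 7 → 4 → 2 → 1, closing the cycle (1 9 7 4 2).
Repeating from the next unused element and collecting all non-trivial cycles gives (1 9 7 4 2)(5 6 8).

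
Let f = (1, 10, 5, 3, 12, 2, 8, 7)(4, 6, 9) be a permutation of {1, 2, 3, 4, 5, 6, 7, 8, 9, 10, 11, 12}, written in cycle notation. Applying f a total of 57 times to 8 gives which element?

7

8 lies in the 8-cycle (1, 10, 5, 3, 12, 2, 8, 7).
Powers repeat with period 8 on this cycle, and 57 mod 8 = 1, so f^57(8) = f^1(8).
Advancing 1 step from 8: 8 → 7.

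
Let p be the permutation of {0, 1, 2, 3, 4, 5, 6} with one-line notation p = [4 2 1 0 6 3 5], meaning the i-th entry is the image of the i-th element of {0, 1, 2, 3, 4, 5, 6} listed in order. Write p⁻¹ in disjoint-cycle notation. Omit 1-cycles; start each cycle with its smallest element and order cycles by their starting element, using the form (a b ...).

The cycle decomposition of p is (0 4 6 5 3)(1 2).
The inverse reverses every cycle; in canonical form, p⁻¹ = (0 3 5 6 4)(1 2).

(0 3 5 6 4)(1 2)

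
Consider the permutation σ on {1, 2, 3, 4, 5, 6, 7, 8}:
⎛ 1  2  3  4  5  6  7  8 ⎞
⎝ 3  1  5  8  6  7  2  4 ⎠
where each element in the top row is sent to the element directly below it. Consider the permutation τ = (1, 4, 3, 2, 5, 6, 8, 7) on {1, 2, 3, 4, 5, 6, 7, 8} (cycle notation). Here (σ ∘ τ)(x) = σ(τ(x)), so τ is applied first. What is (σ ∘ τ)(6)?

4

First apply τ: τ(6) = 8, then σ(8) = 4. Thus (σ ∘ τ)(6) = 4.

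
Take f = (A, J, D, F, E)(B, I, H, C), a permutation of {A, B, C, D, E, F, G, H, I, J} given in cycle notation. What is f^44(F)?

D

F lies in the 5-cycle (A, J, D, F, E).
On a 5-cycle, f^5 is the identity, so f^44 = f^4 there (44 ≡ 4 mod 5).
Advancing 4 steps from F: F → E → A → J → D.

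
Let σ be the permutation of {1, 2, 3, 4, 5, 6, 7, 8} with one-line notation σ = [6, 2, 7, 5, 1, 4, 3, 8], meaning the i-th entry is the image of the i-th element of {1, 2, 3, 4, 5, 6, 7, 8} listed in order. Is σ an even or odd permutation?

even

In disjoint-cycle form the cycle lengths are 4, 2, 1, 1.
A cycle is odd iff its length is even; σ has 2 even-length cycles, so sgn(σ) = (−1)^2 and σ is even.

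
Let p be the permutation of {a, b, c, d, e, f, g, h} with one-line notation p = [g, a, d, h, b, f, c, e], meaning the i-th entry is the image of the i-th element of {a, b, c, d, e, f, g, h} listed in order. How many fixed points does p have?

1

The fixed points (elements with p(x) = x) are {f}, so there is 1.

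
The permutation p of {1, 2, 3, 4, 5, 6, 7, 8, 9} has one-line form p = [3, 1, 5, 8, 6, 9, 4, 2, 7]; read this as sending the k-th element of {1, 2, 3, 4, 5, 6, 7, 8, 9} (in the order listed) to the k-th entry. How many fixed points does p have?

0

No element satisfies p(x) = x, so there are 0 fixed points.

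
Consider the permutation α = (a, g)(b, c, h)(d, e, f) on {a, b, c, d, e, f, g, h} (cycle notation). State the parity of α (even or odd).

odd

The cycle lengths are 3, 3, 2.
A cycle of length ℓ contributes ℓ−1 transpositions, so α is a product of 2 + 2 + 1 = 5 transpositions — odd.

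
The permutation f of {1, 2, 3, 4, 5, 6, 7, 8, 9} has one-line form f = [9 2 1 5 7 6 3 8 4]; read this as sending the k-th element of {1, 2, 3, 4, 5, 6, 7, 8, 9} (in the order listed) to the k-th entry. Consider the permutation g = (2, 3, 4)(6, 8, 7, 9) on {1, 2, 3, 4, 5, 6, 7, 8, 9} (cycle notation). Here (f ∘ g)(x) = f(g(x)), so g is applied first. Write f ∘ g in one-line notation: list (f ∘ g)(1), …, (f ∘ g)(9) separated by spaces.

(f ∘ g)(x) = f(g(x)). Computing each image: f(g(1)) = f(1) = 9, f(g(2)) = f(3) = 1, f(g(3)) = f(4) = 5, f(g(4)) = f(2) = 2, f(g(5)) = f(5) = 7, f(g(6)) = f(8) = 8, f(g(7)) = f(9) = 4, f(g(8)) = f(7) = 3, f(g(9)) = f(6) = 6.
Hence f ∘ g = [9 1 5 2 7 8 4 3 6].

9 1 5 2 7 8 4 3 6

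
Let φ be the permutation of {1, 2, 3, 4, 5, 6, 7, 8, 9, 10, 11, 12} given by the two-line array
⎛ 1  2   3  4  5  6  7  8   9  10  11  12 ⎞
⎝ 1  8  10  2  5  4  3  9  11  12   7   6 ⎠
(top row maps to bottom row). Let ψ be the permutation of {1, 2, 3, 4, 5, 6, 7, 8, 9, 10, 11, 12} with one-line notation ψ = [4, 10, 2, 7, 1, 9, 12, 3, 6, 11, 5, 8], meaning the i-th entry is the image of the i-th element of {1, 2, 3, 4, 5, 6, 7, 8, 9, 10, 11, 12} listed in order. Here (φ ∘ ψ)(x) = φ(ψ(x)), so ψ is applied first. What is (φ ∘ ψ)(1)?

2

ψ(1) = 4, then φ(4) = 2; composing gives (φ ∘ ψ)(1) = 2.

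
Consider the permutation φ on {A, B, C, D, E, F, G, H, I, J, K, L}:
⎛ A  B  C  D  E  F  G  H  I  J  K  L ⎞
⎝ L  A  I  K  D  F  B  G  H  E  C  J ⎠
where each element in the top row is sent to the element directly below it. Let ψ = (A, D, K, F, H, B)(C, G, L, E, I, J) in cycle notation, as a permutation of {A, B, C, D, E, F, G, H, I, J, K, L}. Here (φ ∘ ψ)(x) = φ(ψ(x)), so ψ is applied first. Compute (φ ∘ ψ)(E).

H

ψ(E) = I, then φ(I) = H; composing gives (φ ∘ ψ)(E) = H.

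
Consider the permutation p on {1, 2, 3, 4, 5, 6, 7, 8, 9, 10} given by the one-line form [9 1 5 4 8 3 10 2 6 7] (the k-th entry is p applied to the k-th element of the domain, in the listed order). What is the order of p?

14

The disjoint-cycle form of p has cycle lengths 7, 2, 1.
Since disjoint cycles commute, ord(p) = lcm(7, 2) = 14.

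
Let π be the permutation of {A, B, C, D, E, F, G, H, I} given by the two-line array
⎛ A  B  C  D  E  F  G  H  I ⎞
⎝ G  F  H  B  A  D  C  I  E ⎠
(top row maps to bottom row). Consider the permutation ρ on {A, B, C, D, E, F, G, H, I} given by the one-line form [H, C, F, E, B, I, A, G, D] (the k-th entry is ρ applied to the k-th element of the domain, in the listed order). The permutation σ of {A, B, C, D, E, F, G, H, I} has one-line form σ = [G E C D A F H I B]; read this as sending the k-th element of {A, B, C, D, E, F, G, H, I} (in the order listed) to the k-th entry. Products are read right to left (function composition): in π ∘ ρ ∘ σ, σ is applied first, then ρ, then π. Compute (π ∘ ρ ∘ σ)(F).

Chase F: σ(F) = F; ρ(F) = I; π(I) = E. Hence (π ∘ ρ ∘ σ)(F) = E.

E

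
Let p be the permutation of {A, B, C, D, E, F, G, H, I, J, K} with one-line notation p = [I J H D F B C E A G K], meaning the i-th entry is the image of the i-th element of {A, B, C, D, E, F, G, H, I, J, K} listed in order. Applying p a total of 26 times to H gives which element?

G

Tracing H → E → … returns to H after 7 steps, so H lies in a 7-cycle (B J G C H E F).
Since the cycle has length 7, p^26 acts on it the same as p^5 (26 mod 7 = 5).
Advancing 5 steps from H: H → E → F → B → J → G.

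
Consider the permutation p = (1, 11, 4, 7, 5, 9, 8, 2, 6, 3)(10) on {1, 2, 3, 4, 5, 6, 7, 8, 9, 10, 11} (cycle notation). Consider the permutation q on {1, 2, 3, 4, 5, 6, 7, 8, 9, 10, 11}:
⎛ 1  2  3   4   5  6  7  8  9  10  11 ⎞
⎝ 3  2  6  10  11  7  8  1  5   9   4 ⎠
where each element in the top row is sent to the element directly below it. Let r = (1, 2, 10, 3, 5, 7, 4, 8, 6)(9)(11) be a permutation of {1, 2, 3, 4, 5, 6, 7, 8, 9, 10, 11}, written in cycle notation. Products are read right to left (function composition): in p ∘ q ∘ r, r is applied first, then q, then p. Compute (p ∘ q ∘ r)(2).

Apply the permutations in order: r(2) = 10, then q(10) = 9, then p(9) = 8. So (p ∘ q ∘ r)(2) = 8.

8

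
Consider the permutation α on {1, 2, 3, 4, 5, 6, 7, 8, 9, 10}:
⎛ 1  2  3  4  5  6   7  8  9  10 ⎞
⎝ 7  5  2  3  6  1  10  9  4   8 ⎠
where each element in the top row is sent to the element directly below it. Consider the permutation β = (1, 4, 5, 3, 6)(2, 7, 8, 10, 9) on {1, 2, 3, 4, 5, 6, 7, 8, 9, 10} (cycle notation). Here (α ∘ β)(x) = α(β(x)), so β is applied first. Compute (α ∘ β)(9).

5

β(9) = 2, then α(2) = 5; composing gives (α ∘ β)(9) = 5.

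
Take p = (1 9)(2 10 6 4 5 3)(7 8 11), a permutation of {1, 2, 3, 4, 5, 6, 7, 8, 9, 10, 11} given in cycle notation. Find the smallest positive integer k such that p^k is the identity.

The disjoint cycles have lengths 6, 3, 2.
The order of p is the least common multiple of its cycle lengths: lcm(6, 3, 2) = 6.

6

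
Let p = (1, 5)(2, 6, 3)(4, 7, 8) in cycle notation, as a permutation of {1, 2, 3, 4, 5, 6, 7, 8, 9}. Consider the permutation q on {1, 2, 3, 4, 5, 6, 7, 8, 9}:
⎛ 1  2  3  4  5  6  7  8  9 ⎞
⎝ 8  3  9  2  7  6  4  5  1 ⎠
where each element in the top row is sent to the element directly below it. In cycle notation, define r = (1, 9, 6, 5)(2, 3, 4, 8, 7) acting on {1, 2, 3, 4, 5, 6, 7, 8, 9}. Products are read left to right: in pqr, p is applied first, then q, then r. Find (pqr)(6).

(pqr)(6) = r(q(p(6))). p(6) = 3, then q(3) = 9, then r(9) = 6, so the result is 6.

6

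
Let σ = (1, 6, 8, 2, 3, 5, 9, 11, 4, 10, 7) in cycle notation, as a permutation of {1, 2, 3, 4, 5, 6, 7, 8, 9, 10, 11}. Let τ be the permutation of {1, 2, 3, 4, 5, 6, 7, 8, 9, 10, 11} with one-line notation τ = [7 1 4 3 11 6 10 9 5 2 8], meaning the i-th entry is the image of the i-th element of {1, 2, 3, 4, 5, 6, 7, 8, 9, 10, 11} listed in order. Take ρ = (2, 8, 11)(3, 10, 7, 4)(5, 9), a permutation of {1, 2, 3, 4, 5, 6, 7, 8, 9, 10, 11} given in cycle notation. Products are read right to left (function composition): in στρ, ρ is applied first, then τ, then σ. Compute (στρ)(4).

10

(στρ)(4) = σ(τ(ρ(4))). ρ(4) = 3, then τ(3) = 4, then σ(4) = 10, so the result is 10.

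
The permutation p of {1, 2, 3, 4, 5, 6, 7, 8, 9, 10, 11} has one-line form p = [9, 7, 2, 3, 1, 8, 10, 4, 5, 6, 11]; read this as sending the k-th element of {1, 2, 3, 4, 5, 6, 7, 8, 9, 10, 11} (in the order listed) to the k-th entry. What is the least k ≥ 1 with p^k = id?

21

Decomposing into disjoint cycles gives cycle lengths 7, 3, 1.
Since disjoint cycles commute, ord(p) = lcm(7, 3) = 21.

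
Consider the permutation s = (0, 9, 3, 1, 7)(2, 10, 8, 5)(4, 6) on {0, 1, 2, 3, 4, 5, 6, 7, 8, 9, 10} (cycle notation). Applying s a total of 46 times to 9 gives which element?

9 lies in the 5-cycle (0, 9, 3, 1, 7).
On a 5-cycle, s^5 is the identity, so s^46 = s^1 there (46 ≡ 1 mod 5).
Stepping 1 place around the cycle: 9 → 3.

3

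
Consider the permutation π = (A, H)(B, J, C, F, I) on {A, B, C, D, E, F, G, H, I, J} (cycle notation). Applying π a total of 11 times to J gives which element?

J lies in the 5-cycle (B, J, C, F, I).
Powers repeat with period 5 on this cycle, and 11 mod 5 = 1, so π^11(J) = π^1(J).
Stepping 1 place around the cycle: J → C.

C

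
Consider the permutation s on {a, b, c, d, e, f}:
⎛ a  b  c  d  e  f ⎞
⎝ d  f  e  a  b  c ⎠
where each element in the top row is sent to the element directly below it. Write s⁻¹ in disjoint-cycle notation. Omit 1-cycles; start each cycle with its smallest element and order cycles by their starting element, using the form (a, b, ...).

(a, d)(b, e, c, f)

First write s in disjoint cycles: (a, d)(b, f, c, e).
The inverse reverses every cycle; in canonical form, s⁻¹ = (a, d)(b, e, c, f).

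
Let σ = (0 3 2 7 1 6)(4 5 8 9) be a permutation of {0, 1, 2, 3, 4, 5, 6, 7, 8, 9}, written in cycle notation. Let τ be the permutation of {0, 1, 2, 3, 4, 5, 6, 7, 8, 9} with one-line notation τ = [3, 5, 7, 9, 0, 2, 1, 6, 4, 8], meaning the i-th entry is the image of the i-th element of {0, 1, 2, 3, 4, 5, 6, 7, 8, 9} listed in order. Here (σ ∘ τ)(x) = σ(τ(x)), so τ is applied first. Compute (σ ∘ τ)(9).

9

τ(9) = 8, then σ(8) = 9; composing gives (σ ∘ τ)(9) = 9.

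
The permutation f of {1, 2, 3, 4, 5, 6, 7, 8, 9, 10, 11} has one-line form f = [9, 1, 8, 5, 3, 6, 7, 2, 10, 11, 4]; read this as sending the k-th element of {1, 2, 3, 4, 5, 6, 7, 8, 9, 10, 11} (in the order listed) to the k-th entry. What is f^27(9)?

9

Tracing 9 → 10 → … returns to 9 after 9 steps, so 9 lies in a 9-cycle (1 9 10 11 4 5 3 8 2).
Powers repeat with period 9 on this cycle, and 27 mod 9 = 0, so f^27(9) = f^0(9).
So f^27(9) = 9.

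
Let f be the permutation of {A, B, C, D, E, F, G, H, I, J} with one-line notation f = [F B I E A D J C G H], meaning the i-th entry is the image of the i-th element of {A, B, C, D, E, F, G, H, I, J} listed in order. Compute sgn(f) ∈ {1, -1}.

In disjoint-cycle form the cycle lengths are 5, 4, 1.
A cycle is odd iff its length is even; f has 1 even-length cycle, so sgn(f) = (−1)^1 and f is odd.

-1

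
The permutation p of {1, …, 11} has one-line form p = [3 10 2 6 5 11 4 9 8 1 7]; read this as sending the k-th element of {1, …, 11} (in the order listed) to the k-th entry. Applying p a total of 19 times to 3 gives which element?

1

Tracing 3 → 2 → … returns to 3 after 4 steps, so 3 lies in a 4-cycle (1, 3, 2, 10).
On a 4-cycle, p^4 is the identity, so p^19 = p^3 there (19 ≡ 3 mod 4).
Stepping 3 places around the cycle: 3 → 2 → 10 → 1.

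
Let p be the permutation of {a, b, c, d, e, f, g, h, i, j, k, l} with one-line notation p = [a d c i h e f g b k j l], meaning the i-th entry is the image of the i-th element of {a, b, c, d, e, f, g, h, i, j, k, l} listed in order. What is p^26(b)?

i

Tracing b → d → … returns to b after 3 steps, so b lies in a 3-cycle (b, d, i).
On a 3-cycle, p^3 is the identity, so p^26 = p^2 there (26 ≡ 2 mod 3).
Advancing 2 steps from b: b → d → i.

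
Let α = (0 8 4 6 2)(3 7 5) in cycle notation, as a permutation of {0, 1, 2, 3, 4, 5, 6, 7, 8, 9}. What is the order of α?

The cycle type of α is (5, 3, 1, 1).
The order of α is the least common multiple of its cycle lengths: lcm(5, 3) = 15.

15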